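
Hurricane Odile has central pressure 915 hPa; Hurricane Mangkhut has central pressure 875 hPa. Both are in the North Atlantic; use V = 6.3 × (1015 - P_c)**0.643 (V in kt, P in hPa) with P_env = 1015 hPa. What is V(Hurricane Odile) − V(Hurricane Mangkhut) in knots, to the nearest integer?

Hurricane Odile: ΔP = 100; V ≈ 6.3 × 100^0.643 ≈ 121.71 kt.
Hurricane Mangkhut: ΔP = 140; V ≈ 6.3 × 140^0.643 ≈ 151.11 kt.
Difference ≈ 121.71 − 151.11 = -29.40 → -29 kt.

-29 kt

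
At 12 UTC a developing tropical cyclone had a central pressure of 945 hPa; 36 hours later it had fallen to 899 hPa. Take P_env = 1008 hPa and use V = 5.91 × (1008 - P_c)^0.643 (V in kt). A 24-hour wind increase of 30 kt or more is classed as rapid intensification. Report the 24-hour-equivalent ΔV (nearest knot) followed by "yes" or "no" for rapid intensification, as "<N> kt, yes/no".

24 kt, no

V₁: ΔP = 63, V ≈ 5.91 × 63^0.643 ≈ 84.83 kt.
V₂: ΔP = 109, V ≈ 5.91 × 109^0.643 ≈ 120.68 kt.
ΔV over 36 h = 35.85 kt → 24 h equivalent = 35.85 × 24/36 ≈ 23.90 kt.
24 kt < 30 kt ⇒ not rapid intensification.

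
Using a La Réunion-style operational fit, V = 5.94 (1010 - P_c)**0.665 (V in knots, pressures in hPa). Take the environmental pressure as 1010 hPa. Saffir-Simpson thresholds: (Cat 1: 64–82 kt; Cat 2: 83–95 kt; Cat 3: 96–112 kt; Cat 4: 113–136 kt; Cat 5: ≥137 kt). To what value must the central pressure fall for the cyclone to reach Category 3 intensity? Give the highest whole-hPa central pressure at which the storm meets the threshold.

944 hPa

Category 3 begins at V = 96 kt.
Required ΔP = (96/5.94)^(1/0.665) = 16.162^1.504 ≈ 65.66 hPa.
P_c ≤ 1010 − 65.66 = 944.34, so the highest integer P_c is 944 hPa.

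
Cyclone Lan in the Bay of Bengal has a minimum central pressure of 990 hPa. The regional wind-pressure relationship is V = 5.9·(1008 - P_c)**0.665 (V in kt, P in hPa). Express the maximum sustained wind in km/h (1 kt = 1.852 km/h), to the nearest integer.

75 km/h

ΔP = 1008 − 990 = 18 hPa.
V ≈ 5.9 × 18^0.665 = 5.9 × 6.835 ≈ 40.328 kt.
40.328 × 1.852 ≈ 74.69 km/h → 75 km/h.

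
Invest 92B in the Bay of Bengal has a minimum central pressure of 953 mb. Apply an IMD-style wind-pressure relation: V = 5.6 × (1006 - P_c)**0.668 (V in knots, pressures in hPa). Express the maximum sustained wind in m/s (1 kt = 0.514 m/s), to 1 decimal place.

ΔP = 1006 − 953 = 53 mb.
V ≈ 5.6 × 53^0.668 = 5.6 × 14.185 ≈ 79.434 kt.
79.434 × 0.514 ≈ 40.83 m/s → 40.8 m/s.

40.8 m/s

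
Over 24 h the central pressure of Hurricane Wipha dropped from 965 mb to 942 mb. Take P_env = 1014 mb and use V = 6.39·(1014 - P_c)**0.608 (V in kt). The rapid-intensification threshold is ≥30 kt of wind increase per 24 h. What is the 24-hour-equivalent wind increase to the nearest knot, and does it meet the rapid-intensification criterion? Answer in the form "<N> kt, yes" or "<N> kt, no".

V₁: ΔP = 49, V ≈ 6.39 × 49^0.608 ≈ 68.10 kt.
V₂: ΔP = 72, V ≈ 6.39 × 72^0.608 ≈ 86.05 kt.
ΔV over 24 h = 17.95 kt → 24 h equivalent = 17.95 × 24/24 ≈ 17.95 kt.
18 kt < 30 kt ⇒ not rapid intensification.

18 kt, no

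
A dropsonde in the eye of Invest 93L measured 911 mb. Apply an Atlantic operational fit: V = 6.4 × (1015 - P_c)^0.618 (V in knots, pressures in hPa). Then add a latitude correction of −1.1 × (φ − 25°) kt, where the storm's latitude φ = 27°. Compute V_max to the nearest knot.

111 kt

ΔP = 1015 − 911 = 104 mb.
104^0.618 ≈ 17.641.
V ≈ 6.4 × 17.641 ≈ 112.9 kt.
Latitude correction: −1.1 × (27 − 25) = -2.2 kt.
Corrected V ≈ 110.7 kt → 111 kt.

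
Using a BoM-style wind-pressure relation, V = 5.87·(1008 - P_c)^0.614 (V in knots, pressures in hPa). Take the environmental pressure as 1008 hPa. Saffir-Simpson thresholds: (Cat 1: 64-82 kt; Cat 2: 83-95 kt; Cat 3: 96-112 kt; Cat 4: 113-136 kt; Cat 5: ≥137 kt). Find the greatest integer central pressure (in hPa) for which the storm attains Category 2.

933 hPa

Category 2 begins at V = 83 kt.
Required ΔP = (83/5.87)^(1/0.614) = 14.140^1.629 ≈ 74.76 hPa.
P_c ≤ 1008 − 74.76 = 933.24, so the highest integer P_c is 933 hPa.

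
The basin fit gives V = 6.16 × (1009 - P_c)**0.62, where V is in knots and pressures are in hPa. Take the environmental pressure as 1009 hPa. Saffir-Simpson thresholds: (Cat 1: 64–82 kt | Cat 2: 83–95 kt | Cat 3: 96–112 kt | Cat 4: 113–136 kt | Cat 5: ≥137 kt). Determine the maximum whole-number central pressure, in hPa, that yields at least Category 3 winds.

Category 3 begins at V = 96 kt.
Required ΔP = (96/6.16)^(1/0.62) = 15.584^1.613 ≈ 83.89 hPa.
P_c ≤ 1009 − 83.89 = 925.11, so the highest integer P_c is 925 hPa.

925 hPa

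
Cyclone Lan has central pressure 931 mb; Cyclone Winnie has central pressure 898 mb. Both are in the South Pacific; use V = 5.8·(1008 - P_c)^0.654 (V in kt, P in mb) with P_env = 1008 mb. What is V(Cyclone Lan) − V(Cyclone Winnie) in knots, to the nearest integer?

-26 kt

Cyclone Lan: ΔP = 77; V ≈ 5.8 × 77^0.654 ≈ 99.36 kt.
Cyclone Winnie: ΔP = 110; V ≈ 5.8 × 110^0.654 ≈ 125.46 kt.
Difference ≈ 99.36 − 125.46 = -26.10 → -26 kt.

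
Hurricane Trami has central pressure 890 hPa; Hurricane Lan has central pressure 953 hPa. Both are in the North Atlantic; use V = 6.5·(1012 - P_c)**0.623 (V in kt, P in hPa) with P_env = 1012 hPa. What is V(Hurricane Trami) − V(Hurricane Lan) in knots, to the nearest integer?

Hurricane Trami: ΔP = 122; V ≈ 6.5 × 122^0.623 ≈ 129.63 kt.
Hurricane Lan: ΔP = 59; V ≈ 6.5 × 59^0.623 ≈ 82.44 kt.
Difference ≈ 129.63 − 82.44 = 47.19 → 47 kt.

47 kt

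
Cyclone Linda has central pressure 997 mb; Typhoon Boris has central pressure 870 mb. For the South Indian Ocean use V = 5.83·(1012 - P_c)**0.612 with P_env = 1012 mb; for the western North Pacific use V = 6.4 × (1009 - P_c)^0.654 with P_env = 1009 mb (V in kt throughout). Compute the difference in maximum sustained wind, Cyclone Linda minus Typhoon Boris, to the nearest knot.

-131 kt

Cyclone Linda: ΔP = 15; V ≈ 5.83 × 15^0.612 ≈ 30.58 kt.
Typhoon Boris: ΔP = 139; V ≈ 6.4 × 139^0.654 ≈ 161.33 kt.
Difference ≈ 30.58 − 161.33 = -130.75 → -131 kt.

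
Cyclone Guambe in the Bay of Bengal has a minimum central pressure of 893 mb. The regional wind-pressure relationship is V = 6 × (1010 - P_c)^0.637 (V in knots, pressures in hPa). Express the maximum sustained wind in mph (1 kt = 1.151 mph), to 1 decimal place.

ΔP = 1010 − 893 = 117 mb.
V ≈ 6 × 117^0.637 = 6 × 20.770 ≈ 124.619 kt.
124.619 × 1.151 ≈ 143.44 mph → 143.4 mph.

143.4 mph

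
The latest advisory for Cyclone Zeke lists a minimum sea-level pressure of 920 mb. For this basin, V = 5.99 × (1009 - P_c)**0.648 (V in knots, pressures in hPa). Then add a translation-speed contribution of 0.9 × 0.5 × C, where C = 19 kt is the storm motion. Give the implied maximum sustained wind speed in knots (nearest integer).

ΔP = 1009 − 920 = 89 mb.
89^0.648 ≈ 18.332.
V ≈ 5.99 × 18.332 ≈ 109.8 kt.
Translation term: 0.9 × 0.5 × 19 = 8.55 kt.
Corrected V ≈ 118.35 kt → 118 kt.

118 kt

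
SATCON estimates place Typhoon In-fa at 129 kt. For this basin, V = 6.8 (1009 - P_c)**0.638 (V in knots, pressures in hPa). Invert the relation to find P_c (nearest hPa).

ΔP = (V / 6.8)^(1/0.638) = (129/6.8)^1.567.
129/6.8 = 18.971; 18.971^1.567 ≈ 100.75 hPa.
P_c = 1009 − 100.75 = 908.25 ≈ 908 hPa.

908 hPa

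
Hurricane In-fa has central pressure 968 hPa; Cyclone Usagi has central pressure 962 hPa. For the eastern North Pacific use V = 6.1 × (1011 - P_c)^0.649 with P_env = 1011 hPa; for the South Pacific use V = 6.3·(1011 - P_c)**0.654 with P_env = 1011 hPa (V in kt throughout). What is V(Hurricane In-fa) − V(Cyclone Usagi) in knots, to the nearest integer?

-10 kt

Hurricane In-fa: ΔP = 43; V ≈ 6.1 × 43^0.649 ≈ 70.06 kt.
Cyclone Usagi: ΔP = 49; V ≈ 6.3 × 49^0.654 ≈ 80.30 kt.
Difference ≈ 70.06 − 80.30 = -10.24 → -10 kt.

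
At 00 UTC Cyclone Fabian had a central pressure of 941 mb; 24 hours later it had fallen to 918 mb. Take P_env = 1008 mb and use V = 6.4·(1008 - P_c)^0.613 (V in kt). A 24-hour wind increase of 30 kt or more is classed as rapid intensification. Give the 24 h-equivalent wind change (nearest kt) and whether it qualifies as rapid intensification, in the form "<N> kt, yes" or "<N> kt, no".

V₁: ΔP = 67, V ≈ 6.4 × 67^0.613 ≈ 84.25 kt.
V₂: ΔP = 90, V ≈ 6.4 × 90^0.613 ≈ 100.96 kt.
ΔV over 24 h = 16.71 kt → 24 h equivalent = 16.71 × 24/24 ≈ 16.71 kt.
17 kt < 30 kt ⇒ not rapid intensification.

17 kt, no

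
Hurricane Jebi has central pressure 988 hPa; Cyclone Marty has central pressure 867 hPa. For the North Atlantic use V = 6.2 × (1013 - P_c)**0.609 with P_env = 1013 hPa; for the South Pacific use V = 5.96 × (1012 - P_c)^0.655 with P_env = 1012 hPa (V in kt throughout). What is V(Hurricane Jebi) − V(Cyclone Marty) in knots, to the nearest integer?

Hurricane Jebi: ΔP = 25; V ≈ 6.2 × 25^0.609 ≈ 44.03 kt.
Cyclone Marty: ΔP = 145; V ≈ 5.96 × 145^0.655 ≈ 155.22 kt.
Difference ≈ 44.03 − 155.22 = -111.19 → -111 kt.

-111 kt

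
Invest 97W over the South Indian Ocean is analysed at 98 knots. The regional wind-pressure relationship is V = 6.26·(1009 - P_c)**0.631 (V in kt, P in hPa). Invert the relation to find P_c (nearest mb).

ΔP = (V / 6.26)^(1/0.631) = (98/6.26)^1.585.
98/6.26 = 15.655; 15.655^1.585 ≈ 78.21 mb.
P_c = 1009 − 78.21 = 930.79 ≈ 931 mb.

931 mb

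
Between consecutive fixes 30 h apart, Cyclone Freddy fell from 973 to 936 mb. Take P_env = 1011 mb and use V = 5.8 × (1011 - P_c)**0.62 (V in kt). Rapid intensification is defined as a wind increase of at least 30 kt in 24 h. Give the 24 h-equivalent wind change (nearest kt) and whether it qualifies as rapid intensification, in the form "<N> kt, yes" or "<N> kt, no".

V₁: ΔP = 38, V ≈ 5.8 × 38^0.62 ≈ 55.32 kt.
V₂: ΔP = 75, V ≈ 5.8 × 75^0.62 ≈ 84.33 kt.
ΔV over 30 h = 29.01 kt → 24 h equivalent = 29.01 × 24/30 ≈ 23.21 kt.
23 kt < 30 kt ⇒ not rapid intensification.

23 kt, no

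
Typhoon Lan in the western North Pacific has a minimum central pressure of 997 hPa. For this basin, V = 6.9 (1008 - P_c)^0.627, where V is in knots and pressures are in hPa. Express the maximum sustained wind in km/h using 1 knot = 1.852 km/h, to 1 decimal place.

ΔP = 1008 − 997 = 11 hPa.
V ≈ 6.9 × 11^0.627 = 6.9 × 4.497 ≈ 31.031 kt.
31.031 × 1.852 ≈ 57.47 km/h → 57.5 km/h.

57.5 km/h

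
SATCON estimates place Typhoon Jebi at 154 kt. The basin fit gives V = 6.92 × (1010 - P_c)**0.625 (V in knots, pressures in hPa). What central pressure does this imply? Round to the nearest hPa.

867 hPa

ΔP = (V / 6.92)^(1/0.625) = (154/6.92)^1.600.
154/6.92 = 22.254; 22.254^1.600 ≈ 143.17 hPa.
P_c = 1010 − 143.17 = 866.83 ≈ 867 hPa.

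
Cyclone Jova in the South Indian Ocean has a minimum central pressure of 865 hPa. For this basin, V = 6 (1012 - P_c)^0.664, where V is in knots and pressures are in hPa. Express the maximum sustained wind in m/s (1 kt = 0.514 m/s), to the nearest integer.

85 m/s

ΔP = 1012 − 865 = 147 hPa.
V ≈ 6 × 147^0.664 = 6 × 27.485 ≈ 164.911 kt.
164.911 × 0.514 ≈ 84.76 m/s → 85 m/s.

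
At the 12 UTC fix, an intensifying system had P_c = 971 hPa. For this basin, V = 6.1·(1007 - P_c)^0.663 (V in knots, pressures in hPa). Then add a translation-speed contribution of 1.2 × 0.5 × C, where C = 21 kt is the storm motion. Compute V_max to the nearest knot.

ΔP = 1007 − 971 = 36 hPa.
36^0.663 ≈ 10.760.
V ≈ 6.1 × 10.760 ≈ 65.6 kt.
Translation term: 1.2 × 0.5 × 21 = 12.6 kt.
Corrected V ≈ 78.2 kt → 78 kt.

78 kt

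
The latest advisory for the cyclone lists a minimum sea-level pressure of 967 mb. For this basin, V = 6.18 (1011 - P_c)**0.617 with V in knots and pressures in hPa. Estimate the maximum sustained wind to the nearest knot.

64 kt

ΔP = 1011 − 967 = 44 mb.
44^0.617 ≈ 10.328.
V ≈ 6.18 × 10.328 ≈ 63.8 kt.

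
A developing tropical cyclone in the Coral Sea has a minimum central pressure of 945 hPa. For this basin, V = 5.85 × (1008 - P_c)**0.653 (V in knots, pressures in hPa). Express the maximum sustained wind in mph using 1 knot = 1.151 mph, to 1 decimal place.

100.7 mph

ΔP = 1008 − 945 = 63 hPa.
V ≈ 5.85 × 63^0.653 = 5.85 × 14.961 ≈ 87.524 kt.
87.524 × 1.151 ≈ 100.74 mph → 100.7 mph.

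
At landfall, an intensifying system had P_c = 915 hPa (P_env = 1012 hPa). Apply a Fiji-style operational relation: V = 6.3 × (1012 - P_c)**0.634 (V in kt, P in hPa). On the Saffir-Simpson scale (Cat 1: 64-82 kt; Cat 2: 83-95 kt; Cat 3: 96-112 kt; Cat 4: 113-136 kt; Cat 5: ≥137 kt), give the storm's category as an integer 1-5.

ΔP = 1012 − 915 = 97 hPa.
V ≈ 6.3 × 97^0.634 = 6.3 × 18.18 ≈ 115 kt.
115 kt falls in the Category 4 band.

4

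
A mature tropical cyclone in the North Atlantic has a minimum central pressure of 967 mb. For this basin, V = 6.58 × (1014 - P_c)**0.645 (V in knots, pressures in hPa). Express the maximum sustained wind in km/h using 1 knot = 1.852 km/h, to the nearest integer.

ΔP = 1014 − 967 = 47 mb.
V ≈ 6.58 × 47^0.645 = 6.58 × 11.981 ≈ 78.837 kt.
78.837 × 1.852 ≈ 146.01 km/h → 146 km/h.

146 km/h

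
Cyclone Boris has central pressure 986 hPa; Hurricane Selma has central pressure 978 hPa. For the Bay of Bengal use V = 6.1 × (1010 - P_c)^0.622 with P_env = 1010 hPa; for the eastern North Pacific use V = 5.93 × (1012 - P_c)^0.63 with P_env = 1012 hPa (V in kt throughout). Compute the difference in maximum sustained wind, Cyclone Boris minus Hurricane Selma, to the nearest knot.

Cyclone Boris: ΔP = 24; V ≈ 6.1 × 24^0.622 ≈ 44.04 kt.
Hurricane Selma: ΔP = 34; V ≈ 5.93 × 34^0.63 ≈ 54.69 kt.
Difference ≈ 44.04 − 54.69 = -10.65 → -11 kt.

-11 kt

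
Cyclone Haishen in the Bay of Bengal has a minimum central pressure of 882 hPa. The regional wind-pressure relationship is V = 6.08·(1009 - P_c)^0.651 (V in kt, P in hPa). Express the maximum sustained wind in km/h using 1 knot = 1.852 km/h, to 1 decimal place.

263.7 km/h

ΔP = 1009 − 882 = 127 hPa.
V ≈ 6.08 × 127^0.651 = 6.08 × 23.419 ≈ 142.390 kt.
142.390 × 1.852 ≈ 263.71 km/h → 263.7 km/h.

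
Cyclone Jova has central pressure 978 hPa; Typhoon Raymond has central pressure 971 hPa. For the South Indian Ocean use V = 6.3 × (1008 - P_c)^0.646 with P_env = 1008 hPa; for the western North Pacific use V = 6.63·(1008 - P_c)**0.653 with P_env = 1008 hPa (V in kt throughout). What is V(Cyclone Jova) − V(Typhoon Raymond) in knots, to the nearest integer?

-13 kt

Cyclone Jova: ΔP = 30; V ≈ 6.3 × 30^0.646 ≈ 56.70 kt.
Typhoon Raymond: ΔP = 37; V ≈ 6.63 × 37^0.653 ≈ 70.07 kt.
Difference ≈ 56.70 − 70.07 = -13.37 → -13 kt.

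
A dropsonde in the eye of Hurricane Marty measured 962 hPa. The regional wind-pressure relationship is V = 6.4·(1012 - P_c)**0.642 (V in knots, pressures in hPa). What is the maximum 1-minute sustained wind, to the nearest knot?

79 kt

ΔP = 1012 − 962 = 50 hPa.
50^0.642 ≈ 12.324.
V ≈ 6.4 × 12.324 ≈ 78.9 kt.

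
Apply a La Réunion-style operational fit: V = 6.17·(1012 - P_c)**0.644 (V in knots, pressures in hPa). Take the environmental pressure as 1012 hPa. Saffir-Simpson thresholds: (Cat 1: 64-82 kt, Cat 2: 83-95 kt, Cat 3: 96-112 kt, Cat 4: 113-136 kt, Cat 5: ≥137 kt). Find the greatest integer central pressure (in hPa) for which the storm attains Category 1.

974 hPa

Category 1 begins at V = 64 kt.
Required ΔP = (64/6.17)^(1/0.644) = 10.373^1.553 ≈ 37.80 hPa.
P_c ≤ 1012 − 37.80 = 974.20, so the highest integer P_c is 974 hPa.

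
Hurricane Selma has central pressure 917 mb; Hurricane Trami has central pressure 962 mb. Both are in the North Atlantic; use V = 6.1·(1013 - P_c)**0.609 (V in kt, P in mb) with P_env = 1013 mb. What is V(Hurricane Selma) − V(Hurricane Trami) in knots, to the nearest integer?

Hurricane Selma: ΔP = 96; V ≈ 6.1 × 96^0.609 ≈ 98.30 kt.
Hurricane Trami: ΔP = 51; V ≈ 6.1 × 51^0.609 ≈ 66.87 kt.
Difference ≈ 98.30 − 66.87 = 31.43 → 31 kt.

31 kt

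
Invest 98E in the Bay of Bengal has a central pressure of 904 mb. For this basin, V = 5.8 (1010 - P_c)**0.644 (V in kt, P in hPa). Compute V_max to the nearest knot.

117 kt

ΔP = 1010 − 904 = 106 mb.
106^0.644 ≈ 20.151.
V ≈ 5.8 × 20.151 ≈ 116.9 kt.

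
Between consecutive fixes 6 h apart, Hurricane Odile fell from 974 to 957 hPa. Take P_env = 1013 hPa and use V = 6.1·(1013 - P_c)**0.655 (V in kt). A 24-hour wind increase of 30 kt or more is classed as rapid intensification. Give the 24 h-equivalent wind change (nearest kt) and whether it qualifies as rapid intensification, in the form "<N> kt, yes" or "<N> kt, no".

72 kt, yes

V₁: ΔP = 39, V ≈ 6.1 × 39^0.655 ≈ 67.22 kt.
V₂: ΔP = 56, V ≈ 6.1 × 56^0.655 ≈ 85.19 kt.
ΔV over 6 h = 17.97 kt → 24 h equivalent = 17.97 × 24/6 ≈ 71.88 kt.
72 kt ≥ 30 kt ⇒ rapid intensification.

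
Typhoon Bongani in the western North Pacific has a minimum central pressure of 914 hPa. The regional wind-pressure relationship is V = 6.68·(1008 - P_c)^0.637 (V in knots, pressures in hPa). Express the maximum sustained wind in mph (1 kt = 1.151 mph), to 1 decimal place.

138.9 mph

ΔP = 1008 − 914 = 94 hPa.
V ≈ 6.68 × 94^0.637 = 6.68 × 18.067 ≈ 120.687 kt.
120.687 × 1.151 ≈ 138.91 mph → 138.9 mph.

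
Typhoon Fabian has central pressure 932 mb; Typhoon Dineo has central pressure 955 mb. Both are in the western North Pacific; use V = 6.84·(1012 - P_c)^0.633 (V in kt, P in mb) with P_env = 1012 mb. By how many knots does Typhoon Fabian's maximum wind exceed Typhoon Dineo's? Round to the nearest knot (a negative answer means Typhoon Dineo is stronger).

21 kt

Typhoon Fabian: ΔP = 80; V ≈ 6.84 × 80^0.633 ≈ 109.58 kt.
Typhoon Dineo: ΔP = 57; V ≈ 6.84 × 57^0.633 ≈ 88.41 kt.
Difference ≈ 109.58 − 88.41 = 21.17 → 21 kt.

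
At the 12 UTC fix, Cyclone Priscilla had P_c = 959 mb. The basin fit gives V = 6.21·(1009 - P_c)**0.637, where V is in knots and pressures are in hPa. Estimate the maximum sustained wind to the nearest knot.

ΔP = 1009 − 959 = 50 mb.
50^0.637 ≈ 12.085.
V ≈ 6.21 × 12.085 ≈ 75.0 kt.

75 kt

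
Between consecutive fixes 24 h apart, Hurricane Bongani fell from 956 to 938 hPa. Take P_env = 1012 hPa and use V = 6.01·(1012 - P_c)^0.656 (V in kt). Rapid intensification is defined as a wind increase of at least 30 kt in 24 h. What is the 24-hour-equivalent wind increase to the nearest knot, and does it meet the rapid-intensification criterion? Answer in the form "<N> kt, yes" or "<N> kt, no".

V₁: ΔP = 56, V ≈ 6.01 × 56^0.656 ≈ 84.27 kt.
V₂: ΔP = 74, V ≈ 6.01 × 74^0.656 ≈ 101.18 kt.
ΔV over 24 h = 16.91 kt → 24 h equivalent = 16.91 × 24/24 ≈ 16.91 kt.
17 kt < 30 kt ⇒ not rapid intensification.

17 kt, no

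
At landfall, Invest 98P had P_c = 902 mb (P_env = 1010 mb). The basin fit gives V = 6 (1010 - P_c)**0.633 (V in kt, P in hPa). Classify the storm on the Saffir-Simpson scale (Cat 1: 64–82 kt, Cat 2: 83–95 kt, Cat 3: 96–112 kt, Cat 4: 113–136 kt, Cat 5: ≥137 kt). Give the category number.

ΔP = 1010 − 902 = 108 mb.
V ≈ 6 × 108^0.633 = 6 × 19.37 ≈ 116 kt.
116 kt falls in the Category 4 band.

4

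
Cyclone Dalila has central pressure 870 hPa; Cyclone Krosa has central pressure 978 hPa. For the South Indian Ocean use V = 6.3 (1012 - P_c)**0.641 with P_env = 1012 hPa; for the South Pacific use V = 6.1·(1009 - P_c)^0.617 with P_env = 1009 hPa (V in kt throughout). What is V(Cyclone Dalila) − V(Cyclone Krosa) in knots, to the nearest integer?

100 kt

Cyclone Dalila: ΔP = 142; V ≈ 6.3 × 142^0.641 ≈ 150.99 kt.
Cyclone Krosa: ΔP = 31; V ≈ 6.1 × 31^0.617 ≈ 50.76 kt.
Difference ≈ 150.99 − 50.76 = 100.23 → 100 kt.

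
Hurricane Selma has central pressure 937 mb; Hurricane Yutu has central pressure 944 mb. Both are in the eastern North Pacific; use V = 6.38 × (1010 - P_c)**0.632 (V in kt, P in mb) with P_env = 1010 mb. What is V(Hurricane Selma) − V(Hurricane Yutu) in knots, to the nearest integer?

6 kt

Hurricane Selma: ΔP = 73; V ≈ 6.38 × 73^0.632 ≈ 96.04 kt.
Hurricane Yutu: ΔP = 66; V ≈ 6.38 × 66^0.632 ≈ 90.11 kt.
Difference ≈ 96.04 − 90.11 = 5.93 → 6 kt.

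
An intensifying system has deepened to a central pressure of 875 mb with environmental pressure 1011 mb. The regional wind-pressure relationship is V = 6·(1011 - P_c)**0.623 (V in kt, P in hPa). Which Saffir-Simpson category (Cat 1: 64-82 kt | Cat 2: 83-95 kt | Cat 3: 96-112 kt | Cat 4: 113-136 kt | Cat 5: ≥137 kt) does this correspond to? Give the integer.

ΔP = 1011 − 875 = 136 mb.
V ≈ 6 × 136^0.623 = 6 × 21.34 ≈ 128 kt.
128 kt falls in the Category 4 band.

4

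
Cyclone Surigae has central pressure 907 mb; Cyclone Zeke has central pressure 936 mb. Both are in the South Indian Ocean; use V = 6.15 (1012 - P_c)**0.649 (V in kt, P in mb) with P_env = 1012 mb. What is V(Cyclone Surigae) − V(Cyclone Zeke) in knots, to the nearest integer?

24 kt

Cyclone Surigae: ΔP = 105; V ≈ 6.15 × 105^0.649 ≈ 126.07 kt.
Cyclone Zeke: ΔP = 76; V ≈ 6.15 × 76^0.649 ≈ 102.22 kt.
Difference ≈ 126.07 − 102.22 = 23.85 → 24 kt.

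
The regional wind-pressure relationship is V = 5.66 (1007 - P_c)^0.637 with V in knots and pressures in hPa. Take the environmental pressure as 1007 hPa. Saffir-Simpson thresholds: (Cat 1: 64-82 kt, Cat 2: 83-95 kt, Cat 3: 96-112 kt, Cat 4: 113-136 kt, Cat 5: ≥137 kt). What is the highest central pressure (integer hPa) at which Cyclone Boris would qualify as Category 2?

939 hPa

Category 2 begins at V = 83 kt.
Required ΔP = (83/5.66)^(1/0.637) = 14.664^1.570 ≈ 67.74 hPa.
P_c ≤ 1007 − 67.74 = 939.26, so the highest integer P_c is 939 hPa.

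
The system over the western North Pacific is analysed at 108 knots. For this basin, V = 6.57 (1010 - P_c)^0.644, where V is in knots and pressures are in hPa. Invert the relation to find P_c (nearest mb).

ΔP = (V / 6.57)^(1/0.644) = (108/6.57)^1.553.
108/6.57 = 16.438; 16.438^1.553 ≈ 77.26 mb.
P_c = 1010 − 77.26 = 932.74 ≈ 933 mb.

933 mb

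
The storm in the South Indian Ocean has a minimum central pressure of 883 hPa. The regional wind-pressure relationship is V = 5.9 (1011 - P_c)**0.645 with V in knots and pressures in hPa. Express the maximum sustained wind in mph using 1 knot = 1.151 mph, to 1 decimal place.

ΔP = 1011 − 883 = 128 hPa.
V ≈ 5.9 × 128^0.645 = 5.9 × 22.864 ≈ 134.897 kt.
134.897 × 1.151 ≈ 155.27 mph → 155.3 mph.

155.3 mph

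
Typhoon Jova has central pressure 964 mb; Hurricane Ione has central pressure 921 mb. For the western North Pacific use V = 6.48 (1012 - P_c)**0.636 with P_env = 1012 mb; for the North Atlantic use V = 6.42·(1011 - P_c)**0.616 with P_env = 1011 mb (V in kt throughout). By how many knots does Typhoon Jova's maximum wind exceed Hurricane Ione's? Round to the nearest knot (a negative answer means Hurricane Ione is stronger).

-27 kt

Typhoon Jova: ΔP = 48; V ≈ 6.48 × 48^0.636 ≈ 76.01 kt.
Hurricane Ione: ΔP = 90; V ≈ 6.42 × 90^0.616 ≈ 102.65 kt.
Difference ≈ 76.01 − 102.65 = -26.64 → -27 kt.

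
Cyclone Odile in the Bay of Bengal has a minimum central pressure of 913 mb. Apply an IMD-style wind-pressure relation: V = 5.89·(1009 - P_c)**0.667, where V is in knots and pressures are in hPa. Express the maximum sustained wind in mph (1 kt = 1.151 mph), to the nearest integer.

142 mph

ΔP = 1009 − 913 = 96 mb.
V ≈ 5.89 × 96^0.667 = 5.89 × 20.998 ≈ 123.677 kt.
123.677 × 1.151 ≈ 142.35 mph → 142 mph.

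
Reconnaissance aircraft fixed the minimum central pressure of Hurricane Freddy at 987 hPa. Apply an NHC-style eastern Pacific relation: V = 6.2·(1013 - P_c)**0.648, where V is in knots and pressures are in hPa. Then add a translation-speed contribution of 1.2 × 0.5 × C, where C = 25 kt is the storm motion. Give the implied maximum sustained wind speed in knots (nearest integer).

66 kt

ΔP = 1013 − 987 = 26 hPa.
26^0.648 ≈ 8.259.
V ≈ 6.2 × 8.259 ≈ 51.2 kt.
Translation term: 1.2 × 0.5 × 25 = 15 kt.
Corrected V ≈ 66.2 kt → 66 kt.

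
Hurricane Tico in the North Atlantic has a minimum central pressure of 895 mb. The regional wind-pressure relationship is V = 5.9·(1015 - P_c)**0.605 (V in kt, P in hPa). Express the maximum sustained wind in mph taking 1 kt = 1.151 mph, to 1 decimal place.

ΔP = 1015 − 895 = 120 mb.
V ≈ 5.9 × 120^0.605 = 5.9 × 18.109 ≈ 106.846 kt.
106.846 × 1.151 ≈ 122.98 mph → 123.0 mph.

123.0 mph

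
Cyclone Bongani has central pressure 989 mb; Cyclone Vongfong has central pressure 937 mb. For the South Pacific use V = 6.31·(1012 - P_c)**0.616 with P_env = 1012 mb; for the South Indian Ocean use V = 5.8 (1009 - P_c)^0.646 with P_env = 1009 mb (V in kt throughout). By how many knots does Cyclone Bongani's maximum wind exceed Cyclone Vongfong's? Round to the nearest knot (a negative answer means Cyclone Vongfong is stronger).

-48 kt

Cyclone Bongani: ΔP = 23; V ≈ 6.31 × 23^0.616 ≈ 43.54 kt.
Cyclone Vongfong: ΔP = 72; V ≈ 5.8 × 72^0.646 ≈ 91.89 kt.
Difference ≈ 43.54 − 91.89 = -48.35 → -48 kt.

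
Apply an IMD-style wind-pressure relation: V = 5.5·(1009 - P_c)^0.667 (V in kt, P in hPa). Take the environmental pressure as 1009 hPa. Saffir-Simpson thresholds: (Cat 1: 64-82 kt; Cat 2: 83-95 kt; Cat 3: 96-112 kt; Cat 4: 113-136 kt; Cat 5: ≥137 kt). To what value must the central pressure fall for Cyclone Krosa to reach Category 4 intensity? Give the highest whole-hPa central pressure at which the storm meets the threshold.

Category 4 begins at V = 113 kt.
Required ΔP = (113/5.5)^(1/0.667) = 20.545^1.499 ≈ 92.92 hPa.
P_c ≤ 1009 − 92.92 = 916.08, so the highest integer P_c is 916 hPa.

916 hPa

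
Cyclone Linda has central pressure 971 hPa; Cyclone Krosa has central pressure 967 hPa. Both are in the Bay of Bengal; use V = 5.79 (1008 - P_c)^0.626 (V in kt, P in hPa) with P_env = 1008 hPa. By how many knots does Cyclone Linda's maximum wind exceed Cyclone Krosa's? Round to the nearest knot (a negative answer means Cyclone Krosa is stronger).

-4 kt

Cyclone Linda: ΔP = 37; V ≈ 5.79 × 37^0.626 ≈ 55.51 kt.
Cyclone Krosa: ΔP = 41; V ≈ 5.79 × 41^0.626 ≈ 59.19 kt.
Difference ≈ 55.51 − 59.19 = -3.68 → -4 kt.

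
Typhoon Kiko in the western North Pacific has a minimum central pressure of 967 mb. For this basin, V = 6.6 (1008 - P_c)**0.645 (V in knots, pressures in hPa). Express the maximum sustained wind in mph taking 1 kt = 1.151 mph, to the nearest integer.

ΔP = 1008 − 967 = 41 mb.
V ≈ 6.6 × 41^0.645 = 6.6 × 10.971 ≈ 72.408 kt.
72.408 × 1.151 ≈ 83.34 mph → 83 mph.

83 mph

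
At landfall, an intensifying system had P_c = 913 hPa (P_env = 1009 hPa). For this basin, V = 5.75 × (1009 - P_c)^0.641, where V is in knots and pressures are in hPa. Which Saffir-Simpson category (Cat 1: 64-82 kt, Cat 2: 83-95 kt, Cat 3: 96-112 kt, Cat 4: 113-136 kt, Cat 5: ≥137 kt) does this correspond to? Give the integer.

3

ΔP = 1009 − 913 = 96 hPa.
V ≈ 5.75 × 96^0.641 = 5.75 × 18.65 ≈ 107 kt.
107 kt falls in the Category 3 band.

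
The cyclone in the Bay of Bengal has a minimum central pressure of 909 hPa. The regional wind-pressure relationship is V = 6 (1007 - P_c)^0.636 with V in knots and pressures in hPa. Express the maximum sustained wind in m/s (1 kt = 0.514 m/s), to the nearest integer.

ΔP = 1007 − 909 = 98 hPa.
V ≈ 6 × 98^0.636 = 6 × 18.468 ≈ 110.808 kt.
110.808 × 0.514 ≈ 56.96 m/s → 57 m/s.

57 m/s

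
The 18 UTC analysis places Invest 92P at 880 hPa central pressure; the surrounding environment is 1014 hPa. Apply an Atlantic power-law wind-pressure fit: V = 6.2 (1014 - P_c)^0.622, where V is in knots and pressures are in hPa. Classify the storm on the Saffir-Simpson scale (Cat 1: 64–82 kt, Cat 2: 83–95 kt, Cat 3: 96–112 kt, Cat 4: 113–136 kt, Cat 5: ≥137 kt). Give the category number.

ΔP = 1014 − 880 = 134 hPa.
V ≈ 6.2 × 134^0.622 = 6.2 × 21.04 ≈ 130 kt.
130 kt falls in the Category 4 band.

4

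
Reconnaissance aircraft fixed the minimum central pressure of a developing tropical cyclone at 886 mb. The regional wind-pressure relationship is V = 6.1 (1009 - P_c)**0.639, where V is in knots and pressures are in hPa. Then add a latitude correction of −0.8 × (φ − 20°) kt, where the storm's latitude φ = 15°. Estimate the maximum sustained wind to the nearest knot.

136 kt

ΔP = 1009 − 886 = 123 mb.
123^0.639 ≈ 21.650.
V ≈ 6.1 × 21.650 ≈ 132.1 kt.
Latitude correction: −0.8 × (15 − 20) = 4 kt.
Corrected V ≈ 136.1 kt → 136 kt.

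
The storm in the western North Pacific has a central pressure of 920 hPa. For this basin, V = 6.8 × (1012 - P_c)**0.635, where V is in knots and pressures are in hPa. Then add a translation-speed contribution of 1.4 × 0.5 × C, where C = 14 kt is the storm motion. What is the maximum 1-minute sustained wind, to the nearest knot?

130 kt

ΔP = 1012 − 920 = 92 hPa.
92^0.635 ≈ 17.661.
V ≈ 6.8 × 17.661 ≈ 120.1 kt.
Translation term: 1.4 × 0.5 × 14 = 9.8 kt.
Corrected V ≈ 129.9 kt → 130 kt.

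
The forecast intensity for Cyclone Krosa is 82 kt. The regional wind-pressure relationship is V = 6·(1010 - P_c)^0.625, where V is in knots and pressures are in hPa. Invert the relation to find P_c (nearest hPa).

944 hPa

ΔP = (V / 6)^(1/0.625) = (82/6)^1.600.
82/6 = 13.667; 13.667^1.600 ≈ 65.62 hPa.
P_c = 1010 − 65.62 = 944.38 ≈ 944 hPa.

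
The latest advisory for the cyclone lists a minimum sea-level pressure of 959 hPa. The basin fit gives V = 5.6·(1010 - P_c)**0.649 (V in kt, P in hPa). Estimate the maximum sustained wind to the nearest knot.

72 kt

ΔP = 1010 − 959 = 51 hPa.
51^0.649 ≈ 12.830.
V ≈ 5.6 × 12.830 ≈ 71.8 kt.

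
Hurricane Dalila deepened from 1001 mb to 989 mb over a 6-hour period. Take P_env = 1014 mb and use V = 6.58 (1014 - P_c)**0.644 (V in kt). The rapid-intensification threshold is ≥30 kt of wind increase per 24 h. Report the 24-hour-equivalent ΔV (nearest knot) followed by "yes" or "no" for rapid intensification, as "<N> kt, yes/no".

V₁: ΔP = 13, V ≈ 6.58 × 13^0.644 ≈ 34.32 kt.
V₂: ΔP = 25, V ≈ 6.58 × 25^0.644 ≈ 52.30 kt.
ΔV over 6 h = 17.98 kt → 24 h equivalent = 17.98 × 24/6 ≈ 71.92 kt.
72 kt ≥ 30 kt ⇒ rapid intensification.

72 kt, yes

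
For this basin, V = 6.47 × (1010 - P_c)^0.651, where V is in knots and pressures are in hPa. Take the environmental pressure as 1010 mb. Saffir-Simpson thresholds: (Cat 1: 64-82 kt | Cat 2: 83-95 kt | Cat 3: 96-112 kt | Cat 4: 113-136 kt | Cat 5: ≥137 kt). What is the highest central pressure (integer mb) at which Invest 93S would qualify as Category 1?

976 mb

Category 1 begins at V = 64 kt.
Required ΔP = (64/6.47)^(1/0.651) = 9.892^1.536 ≈ 33.79 mb.
P_c ≤ 1010 − 33.79 = 976.21, so the highest integer P_c is 976 mb.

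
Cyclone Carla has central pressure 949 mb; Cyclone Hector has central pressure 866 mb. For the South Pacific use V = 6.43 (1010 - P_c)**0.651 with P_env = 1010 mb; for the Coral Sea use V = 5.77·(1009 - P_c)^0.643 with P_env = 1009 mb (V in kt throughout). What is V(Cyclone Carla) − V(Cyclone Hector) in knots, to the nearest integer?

Cyclone Carla: ΔP = 61; V ≈ 6.43 × 61^0.651 ≈ 93.42 kt.
Cyclone Hector: ΔP = 143; V ≈ 5.77 × 143^0.643 ≈ 140.30 kt.
Difference ≈ 93.42 − 140.30 = -46.88 → -47 kt.

-47 kt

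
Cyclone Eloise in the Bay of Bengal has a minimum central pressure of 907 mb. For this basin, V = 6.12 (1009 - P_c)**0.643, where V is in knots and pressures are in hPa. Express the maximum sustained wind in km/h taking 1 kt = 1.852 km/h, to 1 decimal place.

ΔP = 1009 − 907 = 102 mb.
V ≈ 6.12 × 102^0.643 = 6.12 × 19.567 ≈ 119.752 kt.
119.752 × 1.852 ≈ 221.78 km/h → 221.8 km/h.

221.8 km/h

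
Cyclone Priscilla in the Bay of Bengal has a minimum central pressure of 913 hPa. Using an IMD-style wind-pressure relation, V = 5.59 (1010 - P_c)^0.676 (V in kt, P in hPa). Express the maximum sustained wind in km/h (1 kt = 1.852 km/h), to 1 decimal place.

228.1 km/h

ΔP = 1010 − 913 = 97 hPa.
V ≈ 5.59 × 97^0.676 = 5.59 × 22.032 ≈ 123.160 kt.
123.160 × 1.852 ≈ 228.09 km/h → 228.1 km/h.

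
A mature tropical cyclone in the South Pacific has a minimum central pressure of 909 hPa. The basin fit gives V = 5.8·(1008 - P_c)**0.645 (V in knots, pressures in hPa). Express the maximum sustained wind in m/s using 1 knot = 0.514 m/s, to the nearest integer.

ΔP = 1008 − 909 = 99 hPa.
V ≈ 5.8 × 99^0.645 = 5.8 × 19.372 ≈ 112.360 kt.
112.360 × 0.514 ≈ 57.75 m/s → 58 m/s.

58 m/s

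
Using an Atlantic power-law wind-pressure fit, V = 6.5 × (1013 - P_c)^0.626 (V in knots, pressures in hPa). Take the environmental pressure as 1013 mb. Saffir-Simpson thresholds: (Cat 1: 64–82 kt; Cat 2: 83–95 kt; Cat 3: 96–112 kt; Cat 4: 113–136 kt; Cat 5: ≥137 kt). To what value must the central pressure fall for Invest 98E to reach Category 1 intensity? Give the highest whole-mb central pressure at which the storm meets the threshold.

974 mb

Category 1 begins at V = 64 kt.
Required ΔP = (64/6.5)^(1/0.626) = 9.846^1.597 ≈ 38.61 mb.
P_c ≤ 1013 − 38.61 = 974.39, so the highest integer P_c is 974 mb.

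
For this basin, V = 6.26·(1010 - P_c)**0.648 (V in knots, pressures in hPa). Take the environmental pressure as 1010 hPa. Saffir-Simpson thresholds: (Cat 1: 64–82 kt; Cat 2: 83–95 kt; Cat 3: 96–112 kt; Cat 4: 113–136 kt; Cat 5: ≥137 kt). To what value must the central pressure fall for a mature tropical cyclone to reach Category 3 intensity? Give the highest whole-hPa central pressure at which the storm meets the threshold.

942 hPa

Category 3 begins at V = 96 kt.
Required ΔP = (96/6.26)^(1/0.648) = 15.335^1.543 ≈ 67.57 hPa.
P_c ≤ 1010 − 67.57 = 942.43, so the highest integer P_c is 942 hPa.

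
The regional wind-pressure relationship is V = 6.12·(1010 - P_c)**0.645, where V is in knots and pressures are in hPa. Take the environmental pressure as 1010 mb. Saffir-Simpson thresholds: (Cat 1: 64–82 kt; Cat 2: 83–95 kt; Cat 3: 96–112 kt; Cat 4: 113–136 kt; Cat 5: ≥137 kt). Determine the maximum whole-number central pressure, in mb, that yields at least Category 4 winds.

918 mb

Category 4 begins at V = 113 kt.
Required ΔP = (113/6.12)^(1/0.645) = 18.464^1.550 ≈ 91.90 mb.
P_c ≤ 1010 − 91.90 = 918.10, so the highest integer P_c is 918 mb.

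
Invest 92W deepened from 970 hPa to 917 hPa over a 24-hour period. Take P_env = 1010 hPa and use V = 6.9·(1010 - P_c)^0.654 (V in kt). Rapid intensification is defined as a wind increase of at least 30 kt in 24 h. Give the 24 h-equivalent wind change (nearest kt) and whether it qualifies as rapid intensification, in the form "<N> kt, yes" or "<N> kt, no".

57 kt, yes

V₁: ΔP = 40, V ≈ 6.9 × 40^0.654 ≈ 77.02 kt.
V₂: ΔP = 93, V ≈ 6.9 × 93^0.654 ≈ 133.73 kt.
ΔV over 24 h = 56.71 kt → 24 h equivalent = 56.71 × 24/24 ≈ 56.71 kt.
57 kt ≥ 30 kt ⇒ rapid intensification.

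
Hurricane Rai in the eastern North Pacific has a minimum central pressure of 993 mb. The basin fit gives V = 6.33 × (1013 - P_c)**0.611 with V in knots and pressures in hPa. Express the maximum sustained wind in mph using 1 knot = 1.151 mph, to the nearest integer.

45 mph

ΔP = 1013 − 993 = 20 mb.
V ≈ 6.33 × 20^0.611 = 6.33 × 6.236 ≈ 39.476 kt.
39.476 × 1.151 ≈ 45.44 mph → 45 mph.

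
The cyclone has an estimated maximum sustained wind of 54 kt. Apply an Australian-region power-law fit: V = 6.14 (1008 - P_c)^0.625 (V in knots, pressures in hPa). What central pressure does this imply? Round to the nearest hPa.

ΔP = (V / 6.14)^(1/0.625) = (54/6.14)^1.600.
54/6.14 = 8.795; 8.795^1.600 ≈ 32.42 hPa.
P_c = 1008 − 32.42 = 975.58 ≈ 976 hPa.

976 hPa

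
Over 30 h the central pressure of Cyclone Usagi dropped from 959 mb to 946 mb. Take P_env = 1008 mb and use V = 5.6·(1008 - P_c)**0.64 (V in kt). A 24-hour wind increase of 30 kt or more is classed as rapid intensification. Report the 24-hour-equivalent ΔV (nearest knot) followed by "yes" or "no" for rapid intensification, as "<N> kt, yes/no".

9 kt, no

V₁: ΔP = 49, V ≈ 5.6 × 49^0.64 ≈ 67.59 kt.
V₂: ΔP = 62, V ≈ 5.6 × 62^0.64 ≈ 78.58 kt.
ΔV over 30 h = 10.99 kt → 24 h equivalent = 10.99 × 24/30 ≈ 8.79 kt.
9 kt < 30 kt ⇒ not rapid intensification.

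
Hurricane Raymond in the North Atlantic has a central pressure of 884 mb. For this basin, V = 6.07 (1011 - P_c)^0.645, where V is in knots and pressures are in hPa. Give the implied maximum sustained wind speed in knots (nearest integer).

138 kt

ΔP = 1011 − 884 = 127 mb.
127^0.645 ≈ 22.749.
V ≈ 6.07 × 22.749 ≈ 138.1 kt.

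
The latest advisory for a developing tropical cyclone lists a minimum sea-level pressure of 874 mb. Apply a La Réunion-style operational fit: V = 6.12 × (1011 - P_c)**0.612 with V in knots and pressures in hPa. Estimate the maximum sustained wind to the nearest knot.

ΔP = 1011 − 874 = 137 mb.
137^0.612 ≈ 20.308.
V ≈ 6.12 × 20.308 ≈ 124.3 kt.

124 kt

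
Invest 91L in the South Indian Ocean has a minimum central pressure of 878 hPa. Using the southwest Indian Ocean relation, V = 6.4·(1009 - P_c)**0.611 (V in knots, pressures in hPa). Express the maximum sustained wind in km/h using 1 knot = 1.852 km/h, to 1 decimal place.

ΔP = 1009 − 878 = 131 hPa.
V ≈ 6.4 × 131^0.611 = 6.4 × 19.663 ≈ 125.844 kt.
125.844 × 1.852 ≈ 233.06 km/h → 233.1 km/h.

233.1 km/h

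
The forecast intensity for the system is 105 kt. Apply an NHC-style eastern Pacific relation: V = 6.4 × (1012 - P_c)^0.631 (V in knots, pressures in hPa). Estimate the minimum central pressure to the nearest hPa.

ΔP = (V / 6.4)^(1/0.631) = (105/6.4)^1.585.
105/6.4 = 16.406; 16.406^1.585 ≈ 84.24 hPa.
P_c = 1012 − 84.24 = 927.76 ≈ 928 hPa.

928 hPa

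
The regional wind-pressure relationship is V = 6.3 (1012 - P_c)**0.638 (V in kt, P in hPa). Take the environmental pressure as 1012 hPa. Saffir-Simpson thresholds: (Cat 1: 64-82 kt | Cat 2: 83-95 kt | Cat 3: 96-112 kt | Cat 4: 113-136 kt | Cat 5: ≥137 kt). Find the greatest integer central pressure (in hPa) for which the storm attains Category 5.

Category 5 begins at V = 137 kt.
Required ΔP = (137/6.3)^(1/0.638) = 21.746^1.567 ≈ 124.80 hPa.
P_c ≤ 1012 − 124.80 = 887.20, so the highest integer P_c is 887 hPa.

887 hPa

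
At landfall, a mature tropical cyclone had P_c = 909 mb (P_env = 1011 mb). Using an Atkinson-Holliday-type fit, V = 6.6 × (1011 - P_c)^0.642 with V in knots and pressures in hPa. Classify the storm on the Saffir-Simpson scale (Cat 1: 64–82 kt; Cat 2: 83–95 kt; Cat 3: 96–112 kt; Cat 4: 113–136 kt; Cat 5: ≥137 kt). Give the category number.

ΔP = 1011 − 909 = 102 mb.
V ≈ 6.6 × 102^0.642 = 6.6 × 19.48 ≈ 129 kt.
129 kt falls in the Category 4 band.

4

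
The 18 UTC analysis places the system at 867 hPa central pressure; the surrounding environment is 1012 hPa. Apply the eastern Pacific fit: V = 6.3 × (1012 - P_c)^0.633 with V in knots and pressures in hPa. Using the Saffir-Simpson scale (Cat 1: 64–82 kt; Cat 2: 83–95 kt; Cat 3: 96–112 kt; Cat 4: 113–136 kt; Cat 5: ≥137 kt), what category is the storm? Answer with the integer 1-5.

ΔP = 1012 − 867 = 145 hPa.
V ≈ 6.3 × 145^0.633 = 6.3 × 23.34 ≈ 147 kt.
147 kt falls in the Category 5 band.

5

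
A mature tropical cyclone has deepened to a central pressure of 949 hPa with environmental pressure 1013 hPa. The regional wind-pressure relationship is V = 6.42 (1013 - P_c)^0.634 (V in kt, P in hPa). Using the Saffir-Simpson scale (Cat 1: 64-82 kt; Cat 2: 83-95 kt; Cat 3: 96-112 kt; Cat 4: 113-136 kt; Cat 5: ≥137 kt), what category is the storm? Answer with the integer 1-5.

2

ΔP = 1013 − 949 = 64 hPa.
V ≈ 6.42 × 64^0.634 = 6.42 × 13.97 ≈ 90 kt.
90 kt falls in the Category 2 band.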